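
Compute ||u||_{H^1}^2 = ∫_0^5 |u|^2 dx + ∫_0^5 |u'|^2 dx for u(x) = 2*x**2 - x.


||u||_{H^1}^2 = 7465/3

The H^1 norm (squared) on an interval (0, L) is
  ||u||_{H^1}^2 = ∫_0^L u(x)^2 dx + ∫_0^L u'(x)^2 dx.
Compute u'(x) = 4*x - 1.
Then u(x)^2 = 4*x**4 - 4*x**3 + x**2 and u'(x)^2 = 16*x**2 - 8*x + 1.
Integrate each monomial from 0 to 5 using ∫_0^5 c·x^n dx = c·5^(n+1)/(n+1):
  ∫_0^5 u(x)^2 dx = ∫_0^5 (4*x^4 - 4*x^3 + x^2) dx. Term by term:
    ∫_0^5 4*x^4 dx = 2500;  ∫_0^5 -4*x^3 dx = -625;  ∫_0^5 x^2 dx = 125/3.
  Sum: 2500 − 625 + 125/3 = 5750/3.
  ∫_0^5 u'(x)^2 dx = ∫_0^5 (16*x^2 - 8*x + 1) dx. Term by term:
    ∫_0^5 16*x^2 dx = 2000/3;  ∫_0^5 -8*x dx = -100;  ∫_0^5 1 dx = 5.
  Sum: 2000/3 − 100 + 5 = 1715/3.
Adding: ||u||_{H^1}^2 = 5750/3 + 1715/3 = 7465/3.


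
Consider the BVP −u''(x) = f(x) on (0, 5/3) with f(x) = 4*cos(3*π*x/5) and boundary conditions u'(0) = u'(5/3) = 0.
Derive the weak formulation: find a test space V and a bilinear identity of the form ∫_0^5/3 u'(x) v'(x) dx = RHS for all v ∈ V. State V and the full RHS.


V = H^1(0, 5/3) (no boundary constraint on v; u is determined up to an additive constant); weak form: ∫_0^5/3 u'v' dx = ∫_0^5/3 (4*cos(3*π*x/5)) v dx for all v ∈ V.

Multiply both sides by a test function v and integrate from 0 to 5/3:
  ∫_0^5/3 −u''(x) v(x) dx = ∫_0^5/3 f(x) v(x) dx.
Integrate the LHS by parts once:
  ∫_0^5/3 −u'' v dx = −[u'(x) v(x)]_0^5/3 + ∫_0^5/3 u'(x) v'(x) dx.
Thus ∫_0^5/3 u'(x) v'(x) dx = ∫_0^5/3 f(x) v(x) dx + [u'(x) v(x)]_0^5/3.
Choose V so that boundary terms are either known or forced to vanish.
u has homogeneous Neumann: u'(0) = u'(5/3) = 0. So [u' v]_0^5/3 = 0·v(5/3) − 0·v(0) = 0 for any v; take V = H^1(0, 5/3).
Weak formulation: find u (satisfying any essential BC) such that ∫_0^5/3 u'(x) v'(x) dx = ∫_0^5/3 f v dx for all v ∈ V (homogeneous Neumann, so boundary terms vanish).
Substituting f(x) = 4*cos(3*π*x/5), the right-hand side is ∫_0^5/3 (4*cos(3*π*x/5)) v dx.
Compatibility check (pure Neumann): taking v ≡ 1 ∈ V gives 0 = ∫_0^5/3 f dx + (0) − (0), i.e. ∫_0^5/3 f dx must equal u'(0) − u'(5/3) = 0. Indeed ∫_0^5/3 (4*cos(3*π*x/5)) dx = 0, so the data are compatible. The solution is then unique only up to an additive constant (fix it e.g. by requiring ∫_0^5/3 u dx = 0).


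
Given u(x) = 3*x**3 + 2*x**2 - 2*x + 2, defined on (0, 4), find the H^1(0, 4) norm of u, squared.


||u||_{H^1}^2 = 5117792/105

The H^1 norm (squared) on an interval (0, L) is
  ||u||_{H^1}^2 = ∫_0^L u(x)^2 dx + ∫_0^L u'(x)^2 dx.
Compute u'(x) = 9*x**2 + 4*x - 2.
Then u(x)^2 = 9*x**6 + 12*x**5 - 8*x**4 + 4*x**3 + 12*x**2 - 8*x + 4 and u'(x)^2 = 81*x**4 + 72*x**3 - 20*x**2 - 16*x + 4.
Integrate each monomial from 0 to 4 using ∫_0^4 c·x^n dx = c·4^(n+1)/(n+1):
  ∫_0^4 u(x)^2 dx = ∫_0^4 (9*x^6 + 12*x^5 - 8*x^4 + 4*x^3 + 12*x^2 - 8*x + 4) dx. Term by term:
    ∫_0^4 9*x^6 dx = 147456/7;  ∫_0^4 12*x^5 dx = 8192;  ∫_0^4 -8*x^4 dx = -8192/5;
    ∫_0^4 4*x^3 dx = 256;  ∫_0^4 12*x^2 dx = 256;  ∫_0^4 -8*x dx = -64;
    ∫_0^4 4 dx = 16.
  Sum: 147456/7 + 8192 − 8192/5 + 256 + 256 − 64 + 16 = 982896/35.
  ∫_0^4 u'(x)^2 dx = ∫_0^4 (81*x^4 + 72*x^3 - 20*x^2 - 16*x + 4) dx. Term by term:
    ∫_0^4 81*x^4 dx = 82944/5;  ∫_0^4 72*x^3 dx = 4608;  ∫_0^4 -20*x^2 dx = -1280/3;
    ∫_0^4 -16*x dx = -128;  ∫_0^4 4 dx = 16.
  Sum: 82944/5 + 4608 − 1280/3 − 128 + 16 = 309872/15.
Adding: ||u||_{H^1}^2 = 982896/35 + 309872/15 = 5117792/105.


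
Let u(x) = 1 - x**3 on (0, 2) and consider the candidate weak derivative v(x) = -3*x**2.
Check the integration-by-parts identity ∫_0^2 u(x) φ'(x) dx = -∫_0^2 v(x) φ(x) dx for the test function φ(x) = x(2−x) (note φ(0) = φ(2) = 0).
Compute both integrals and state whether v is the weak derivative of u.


LHS = 24/5, RHS = 24/5. Yes, v = u' weakly.

u(x) = 1 - x**3, classical derivative u'(x) = -3*x**2.
φ(x) = x(2−x), so φ'(x) = 2 - 2*x.
Note φ(0) = φ(2) = 0, so the boundary term u·φ vanishes.
LHS = ∫_0^2 u(x) φ'(x) dx = ∫_0^2 (2*x^4 - 2*x^3 - 2*x + 2) dx. Term by term:
  ∫_0^2 2*x^4 dx = 64/5;  ∫_0^2 -2*x^3 dx = -8;  ∫_0^2 -2*x dx = -4;
  ∫_0^2 2 dx = 4.
Sum: 64/5 − 8 − 4 + 4 = 24/5.
So LHS = 24/5.
∫_0^2 v(x) φ(x) dx = ∫_0^2 (3*x^4 - 6*x^3) dx. Term by term:
  ∫_0^2 3*x^4 dx = 96/5;  ∫_0^2 -6*x^3 dx = -24.
Sum: 96/5 − 24 = -24/5.
So RHS = -∫_0^2 v(x) φ(x) dx = 24/5.
LHS = RHS, so the identity holds for this test φ.
Moreover u is smooth here and v(x) = u'(x) = -3*x**2 pointwise, so the identity holds for every test function. Hence v is the weak derivative of u.


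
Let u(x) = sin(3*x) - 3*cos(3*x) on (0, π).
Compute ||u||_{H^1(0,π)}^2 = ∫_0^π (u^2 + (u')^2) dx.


||u||_{H^1(0,π)}^2 = 50*π

u'(x) = 9*sin(3*x) + 3*cos(3*x).
Expand u² and (u')² and integrate term by term on (0, π), using: for integers n ≥ 1, ∫_0^π sin²(nx) dx = ∫_0^π cos²(nx) dx = π/2; for n ≠ n', ∫_0^π sin(nx)sin(n'x) dx = ∫_0^π cos(nx)cos(n'x) dx = 0; and by product-to-sum, ∫_0^π sin(nx)cos(n'x) dx = ½∫_0^π [sin((n+n')x) + sin((n−n')x)] dx, which is 0 when n+n' is even and 2n/(n²−n'²) when n+n' is odd (it need not vanish on (0, π)).
  u² squared terms: (-3)²·∫cos(3x)² dx = 9·π/2 = 9*π/2;  (1)²·∫sin(3x)² dx = 1·π/2 = π/2.
  u² cross terms: 2·(-3)·(1)·∫cos(3x)·sin(3x) dx = -6·(0) = 0.
  So ∫_0^π u² dx = 9*π/2 + π/2 + 0 = 5*π.
  (u')² squared terms: (3)²·∫cos(3x)² dx = 9·π/2 = 9*π/2;  (9)²·∫sin(3x)² dx = 81·π/2 = 81*π/2.
  (u')² cross terms: 2·(3)·(9)·∫cos(3x)·sin(3x) dx = 54·(0) = 0.
  So ∫_0^π (u')² dx = 9*π/2 + 81*π/2 + 0 = 45*π.
||u||_{H^1}^2 = (5*π) + (45*π) = 50*π.


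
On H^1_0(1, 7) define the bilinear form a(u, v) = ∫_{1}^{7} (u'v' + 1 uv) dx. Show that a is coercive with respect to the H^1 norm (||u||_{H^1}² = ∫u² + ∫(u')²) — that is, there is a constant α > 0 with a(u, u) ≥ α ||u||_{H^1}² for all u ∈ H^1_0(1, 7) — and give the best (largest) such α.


α = 1

Coercivity of a(·,·) on H^1_0(1, 7) means a(u, u) ≥ α ||u||_{H^1}² for every u ∈ H^1_0.
The interval has length L = 6, and Poincaré/coercivity depend only on L. Here a(u, u) = ∫(u')² + (1)·∫u².
Here c = 1 ≥ 1, so a(u,u) = ∫(u')² + c∫u² ≥ ∫(u')² + ∫u² = ||u||_{H^1}², i.e. α = 1 works. No larger α is possible: a(u,u) ≥ α||u||_{H^1}² means (1−α)∫(u')² ≥ (α−c)∫u², and for the modes u_n = sin(nπ(x−x₀)/L) (x₀ the left endpoint) one has ∫u_n²/∫(u_n')² = (L/(nπ))² → 0, so a(u_n,u_n)/||u_n||_{H^1}² → 1. Hence the optimal constant is α = 1.
Therefore α = 1.


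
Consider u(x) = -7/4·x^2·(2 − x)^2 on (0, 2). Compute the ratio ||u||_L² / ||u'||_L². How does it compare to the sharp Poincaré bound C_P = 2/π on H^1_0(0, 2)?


||u||_L² / ||u'||_L² = sqrt(3)/3 < C_P = 2/π.

u(x) = -7/4·x^2·(2 − x)^2, so u'(x) = 7*x*(-x^2 + 3*x - 2).
u(x) = -7/4·x^2·(2 − x)^2 vanishes at x = 0 and x = 2, so u ∈ H^1_0(0, 2). Differentiate via the product rule and integrate the resulting polynomials term by term.
  ∫_0^2 u² dx = ∫_0^2 (49*x^8/16 - 49*x^7/2 + 147*x^6/2 - 98*x^5 + 49*x^4) dx. Term by term:
    ∫_0^2 49*x^8/16 dx = 1568/9;  ∫_0^2 -49*x^7/2 dx = -784;  ∫_0^2 147*x^6/2 dx = 1344;
    ∫_0^2 -98*x^5 dx = -3136/3;  ∫_0^2 49*x^4 dx = 1568/5.
  Sum: 1568/9 − 784 + 1344 − 3136/3 + 1568/5 = 112/45.
  ∫_0^2 (u')² dx = ∫_0^2 (49*x^6 - 294*x^5 + 637*x^4 - 588*x^3 + 196*x^2) dx. Term by term:
    ∫_0^2 49*x^6 dx = 896;  ∫_0^2 -294*x^5 dx = -3136;  ∫_0^2 637*x^4 dx = 20384/5;
    ∫_0^2 -588*x^3 dx = -2352;  ∫_0^2 196*x^2 dx = 1568/3.
  Sum: 896 − 3136 + 20384/5 − 2352 + 1568/3 = 112/15.
∫_0^2 u² dx = 112/45, so ||u||_L² = 4*sqrt(35)/15.
∫_0^2 (u')² dx = 112/15, so ||u'||_L² = 4*sqrt(105)/15.
Ratio ||u||_L² / ||u'||_L² = sqrt(3)/3.
Sharp Poincaré constant on H^1_0(0, 2) is C_P = L/π = 2/π, achieved by sin(π/2·x).
A polynomial bump cannot attain the sharp Poincaré constant (only the first sine eigenfunction does), so the ratio is strictly less than C_P, consistent with ||u||_L² ≤ C_P ||u'||_L².


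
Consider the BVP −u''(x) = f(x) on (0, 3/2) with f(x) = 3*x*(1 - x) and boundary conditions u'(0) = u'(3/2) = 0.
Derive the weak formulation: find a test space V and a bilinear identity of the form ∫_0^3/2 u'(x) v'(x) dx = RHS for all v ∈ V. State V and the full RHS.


V = H^1(0, 3/2) (no boundary constraint on v; u is determined up to an additive constant); weak form: ∫_0^3/2 u'v' dx = ∫_0^3/2 (3*x*(1 - x)) v dx for all v ∈ V.

Multiply both sides by a test function v and integrate from 0 to 3/2:
  ∫_0^3/2 −u''(x) v(x) dx = ∫_0^3/2 f(x) v(x) dx.
Integrate the LHS by parts once:
  ∫_0^3/2 −u'' v dx = −[u'(x) v(x)]_0^3/2 + ∫_0^3/2 u'(x) v'(x) dx.
Thus ∫_0^3/2 u'(x) v'(x) dx = ∫_0^3/2 f(x) v(x) dx + [u'(x) v(x)]_0^3/2.
Choose V so that boundary terms are either known or forced to vanish.
u has homogeneous Neumann: u'(0) = u'(3/2) = 0. So [u' v]_0^3/2 = 0·v(3/2) − 0·v(0) = 0 for any v; take V = H^1(0, 3/2).
Weak formulation: find u (satisfying any essential BC) such that ∫_0^3/2 u'(x) v'(x) dx = ∫_0^3/2 f v dx for all v ∈ V (homogeneous Neumann, so boundary terms vanish).
Substituting f(x) = 3*x*(1 - x), the right-hand side is ∫_0^3/2 (3*x*(1 - x)) v dx.
Compatibility check (pure Neumann): taking v ≡ 1 ∈ V gives 0 = ∫_0^3/2 f dx + (0) − (0), i.e. ∫_0^3/2 f dx must equal u'(0) − u'(3/2) = 0. Indeed ∫_0^3/2 (3*x*(1 - x)) dx = 0, so the data are compatible. The solution is then unique only up to an additive constant (fix it e.g. by requiring ∫_0^3/2 u dx = 0).


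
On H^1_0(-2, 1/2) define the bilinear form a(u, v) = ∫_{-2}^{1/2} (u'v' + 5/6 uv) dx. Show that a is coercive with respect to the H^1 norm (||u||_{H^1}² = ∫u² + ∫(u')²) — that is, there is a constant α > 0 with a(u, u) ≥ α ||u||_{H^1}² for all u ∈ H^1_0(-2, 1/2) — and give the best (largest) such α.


α = (125 + 24*π^2)/(6*(25 + 4*π^2))

Coercivity of a(·,·) on H^1_0(-2, 1/2) means a(u, u) ≥ α ||u||_{H^1}² for every u ∈ H^1_0.
The interval has length L = 5/2, and Poincaré/coercivity depend only on L. Here a(u, u) = ∫(u')² + (5/6)·∫u².
Here 0 < c = 5/6 < 1. The condition a(u,u) ≥ α||u||_{H^1}² reads (1−α)∫(u')² ≥ (α−c)∫u². Any admissible α is ≤ 1 (rapidly oscillating u have ∫u²/∫(u')² → 0), and α = 1 would force 0 ≥ (1−c)∫u², impossible since c < 1; so 1−α > 0. By the sharp Poincaré inequality on H^1_0 of an interval of length L, ∫(u')² ≥ (π/L)²∫u² with equality for the first sine mode sin(π(x−x₀)/L) (x₀ the left endpoint), so the inequality holds for all u iff (1−α)(π/L)² ≥ α − c, i.e. α ≤ ((π/L)² + c)/((π/L)² + 1) = (1 + c(L/π)²)/(1 + (L/π)²). With (π/L)² = 4*π^2/25 and c = 5/6, the largest admissible constant is α = ((π/L)² + c)/((π/L)² + 1).
Simplifying, α = (125 + 24*π^2)/(6*(25 + 4*π^2)).


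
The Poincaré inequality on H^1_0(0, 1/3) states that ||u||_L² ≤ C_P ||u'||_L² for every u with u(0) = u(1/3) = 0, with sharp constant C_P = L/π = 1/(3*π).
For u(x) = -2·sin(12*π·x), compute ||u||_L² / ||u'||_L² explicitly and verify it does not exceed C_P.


||u||_L² / ||u'||_L² = 1/(12*π) < C_P = 1/(3*π).

u(x) = -2·sin(12*π·x), so u'(x) = -24*π*cos(12*π*x).
Writing u(x) = A·sin(kπx/L) with A = -2 and k = 4, use ∫_0^L sin²(kπx/L) dx = L/2 and ∫_0^L cos²(kπx/L) dx = L/2.
u² = 4·sin²(12*π·x) and (u')² = 576*π^2·cos²(12*π·x), and each of sin², cos² integrates to L/2 = 1/6 over (0, 1/3).
∫_0^1/3 u² dx = 2/3, so ||u||_L² = sqrt(6)/3.
∫_0^1/3 (u')² dx = 96*π^2, so ||u'||_L² = 4*sqrt(6)*π.
Ratio ||u||_L² / ||u'||_L² = 1/(12*π).
Sharp Poincaré constant on H^1_0(0, 1/3) is C_P = L/π = 1/(3*π), achieved by sin(3*π·x).
This is the k = 4 harmonic; the ratio L/(kπ) is strictly less than C_P = L/π, consistent with the sharp inequality ||u||_L² ≤ C_P ||u'||_L².


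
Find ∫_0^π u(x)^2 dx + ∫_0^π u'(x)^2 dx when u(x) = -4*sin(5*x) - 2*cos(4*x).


||u||_{H^1(0,π)}^2 = 2720/9 + 242*π

u'(x) = 8*sin(4*x) - 20*cos(5*x).
Expand u² and (u')² and integrate term by term on (0, π), using: for integers n ≥ 1, ∫_0^π sin²(nx) dx = ∫_0^π cos²(nx) dx = π/2; for n ≠ n', ∫_0^π sin(nx)sin(n'x) dx = ∫_0^π cos(nx)cos(n'x) dx = 0; and by product-to-sum, ∫_0^π sin(nx)cos(n'x) dx = ½∫_0^π [sin((n+n')x) + sin((n−n')x)] dx, which is 0 when n+n' is even and 2n/(n²−n'²) when n+n' is odd (it need not vanish on (0, π)).
  u² squared terms: (-4)²·∫sin(5x)² dx = 16·π/2 = 8*π;  (-2)²·∫cos(4x)² dx = 4·π/2 = 2*π.
  u² cross terms: 2·(-4)·(-2)·∫sin(5x)·cos(4x) dx = 16·(10/9) = 160/9.
  So ∫_0^π u² dx = 8*π + 2*π + 160/9 = 160/9 + 10*π.
  (u')² squared terms: (-20)²·∫cos(5x)² dx = 400·π/2 = 200*π;  (8)²·∫sin(4x)² dx = 64·π/2 = 32*π.
  (u')² cross terms: 2·(-20)·(8)·∫cos(5x)·sin(4x) dx = -320·(-8/9) = 2560/9.
  So ∫_0^π (u')² dx = 200*π + 32*π + 2560/9 = 2560/9 + 232*π.
||u||_{H^1}^2 = (160/9 + 10*π) + (2560/9 + 232*π) = 2720/9 + 242*π.


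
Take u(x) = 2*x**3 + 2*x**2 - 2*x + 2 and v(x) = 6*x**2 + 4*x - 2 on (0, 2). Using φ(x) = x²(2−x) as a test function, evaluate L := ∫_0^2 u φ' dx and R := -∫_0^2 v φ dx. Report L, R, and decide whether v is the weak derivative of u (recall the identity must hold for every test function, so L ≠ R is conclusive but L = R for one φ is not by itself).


LHS = -248/15, RHS = -248/15. Yes, v = u' weakly.

u(x) = 2*x**3 + 2*x**2 - 2*x + 2, classical derivative u'(x) = 6*x**2 + 4*x - 2.
φ(x) = x²(2−x), so φ'(x) = x*(4 - 3*x).
Note φ(0) = φ(2) = 0, so the boundary term u·φ vanishes.
LHS = ∫_0^2 u(x) φ'(x) dx = ∫_0^2 (-6*x^5 + 2*x^4 + 14*x^3 - 14*x^2 + 8*x) dx. Term by term:
  ∫_0^2 -6*x^5 dx = -64;  ∫_0^2 2*x^4 dx = 64/5;  ∫_0^2 14*x^3 dx = 56;
  ∫_0^2 -14*x^2 dx = -112/3;  ∫_0^2 8*x dx = 16.
Sum: -64 + 64/5 + 56 − 112/3 + 16 = -248/15.
So LHS = -248/15.
∫_0^2 v(x) φ(x) dx = ∫_0^2 (-6*x^5 + 8*x^4 + 10*x^3 - 4*x^2) dx. Term by term:
  ∫_0^2 -6*x^5 dx = -64;  ∫_0^2 8*x^4 dx = 256/5;  ∫_0^2 10*x^3 dx = 40;
  ∫_0^2 -4*x^2 dx = -32/3.
Sum: -64 + 256/5 + 40 − 32/3 = 248/15.
So RHS = -∫_0^2 v(x) φ(x) dx = -248/15.
LHS = RHS, so the identity holds for this test φ.
Moreover u is smooth here and v(x) = u'(x) = 6*x**2 + 4*x - 2 pointwise, so the identity holds for every test function. Hence v is the weak derivative of u.


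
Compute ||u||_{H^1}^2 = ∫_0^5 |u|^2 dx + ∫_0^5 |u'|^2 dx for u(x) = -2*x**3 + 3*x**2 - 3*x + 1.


||u||_{H^1}^2 = 524725/14

The H^1 norm (squared) on an interval (0, L) is
  ||u||_{H^1}^2 = ∫_0^L u(x)^2 dx + ∫_0^L u'(x)^2 dx.
Compute u'(x) = -6*x**2 + 6*x - 3.
Then u(x)^2 = 4*x**6 - 12*x**5 + 21*x**4 - 22*x**3 + 15*x**2 - 6*x + 1 and u'(x)^2 = 36*x**4 - 72*x**3 + 72*x**2 - 36*x + 9.
Integrate each monomial from 0 to 5 using ∫_0^5 c·x^n dx = c·5^(n+1)/(n+1):
  ∫_0^5 u(x)^2 dx = ∫_0^5 (4*x^6 - 12*x^5 + 21*x^4 - 22*x^3 + 15*x^2 - 6*x + 1) dx. Term by term:
    ∫_0^5 4*x^6 dx = 312500/7;  ∫_0^5 -12*x^5 dx = -31250;  ∫_0^5 21*x^4 dx = 13125;
    ∫_0^5 -22*x^3 dx = -6875/2;  ∫_0^5 15*x^2 dx = 625;  ∫_0^5 -6*x dx = -75;
    ∫_0^5 1 dx = 5.
  Sum: 312500/7 − 31250 + 13125 − 6875/2 + 625 − 75 + 5 = 330895/14.
  ∫_0^5 u'(x)^2 dx = ∫_0^5 (36*x^4 - 72*x^3 + 72*x^2 - 36*x + 9) dx. Term by term:
    ∫_0^5 36*x^4 dx = 22500;  ∫_0^5 -72*x^3 dx = -11250;  ∫_0^5 72*x^2 dx = 3000;
    ∫_0^5 -36*x dx = -450;  ∫_0^5 9 dx = 45.
  Sum: 22500 − 11250 + 3000 − 450 + 45 = 13845.
Adding: ||u||_{H^1}^2 = 330895/14 + 13845 = 524725/14.


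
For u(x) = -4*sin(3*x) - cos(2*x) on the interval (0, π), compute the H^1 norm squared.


||u||_{H^1(0,π)}^2 = 48 + 165*π/2

u'(x) = 2*sin(2*x) - 12*cos(3*x).
Expand u² and (u')² and integrate term by term on (0, π), using: for integers n ≥ 1, ∫_0^π sin²(nx) dx = ∫_0^π cos²(nx) dx = π/2; for n ≠ n', ∫_0^π sin(nx)sin(n'x) dx = ∫_0^π cos(nx)cos(n'x) dx = 0; and by product-to-sum, ∫_0^π sin(nx)cos(n'x) dx = ½∫_0^π [sin((n+n')x) + sin((n−n')x)] dx, which is 0 when n+n' is even and 2n/(n²−n'²) when n+n' is odd (it need not vanish on (0, π)).
  u² squared terms: (-1)²·∫cos(2x)² dx = 1·π/2 = π/2;  (-4)²·∫sin(3x)² dx = 16·π/2 = 8*π.
  u² cross terms: 2·(-1)·(-4)·∫cos(2x)·sin(3x) dx = 8·(6/5) = 48/5.
  So ∫_0^π u² dx = π/2 + 8*π + 48/5 = 48/5 + 17*π/2.
  (u')² squared terms: (-12)²·∫cos(3x)² dx = 144·π/2 = 72*π;  (2)²·∫sin(2x)² dx = 4·π/2 = 2*π.
  (u')² cross terms: 2·(-12)·(2)·∫cos(3x)·sin(2x) dx = -48·(-4/5) = 192/5.
  So ∫_0^π (u')² dx = 72*π + 2*π + 192/5 = 192/5 + 74*π.
||u||_{H^1}^2 = (48/5 + 17*π/2) + (192/5 + 74*π) = 48 + 165*π/2.


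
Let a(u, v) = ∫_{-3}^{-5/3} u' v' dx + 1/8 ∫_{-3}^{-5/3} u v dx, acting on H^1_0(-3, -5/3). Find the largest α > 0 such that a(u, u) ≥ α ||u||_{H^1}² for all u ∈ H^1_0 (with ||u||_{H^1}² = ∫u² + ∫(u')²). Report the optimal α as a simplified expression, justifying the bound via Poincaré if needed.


α = (2 + 9*π^2)/(16 + 9*π^2)

Coercivity of a(·,·) on H^1_0(-3, -5/3) means a(u, u) ≥ α ||u||_{H^1}² for every u ∈ H^1_0.
The interval has length L = 4/3, and Poincaré/coercivity depend only on L. Here a(u, u) = ∫(u')² + (1/8)·∫u².
Here 0 < c = 1/8 < 1. The condition a(u,u) ≥ α||u||_{H^1}² reads (1−α)∫(u')² ≥ (α−c)∫u². Any admissible α is ≤ 1 (rapidly oscillating u have ∫u²/∫(u')² → 0), and α = 1 would force 0 ≥ (1−c)∫u², impossible since c < 1; so 1−α > 0. By the sharp Poincaré inequality on H^1_0 of an interval of length L, ∫(u')² ≥ (π/L)²∫u² with equality for the first sine mode sin(π(x−x₀)/L) (x₀ the left endpoint), so the inequality holds for all u iff (1−α)(π/L)² ≥ α − c, i.e. α ≤ ((π/L)² + c)/((π/L)² + 1) = (1 + c(L/π)²)/(1 + (L/π)²). With (π/L)² = 9*π^2/16 and c = 1/8, the largest admissible constant is α = ((π/L)² + c)/((π/L)² + 1).
Simplifying, α = (2 + 9*π^2)/(16 + 9*π^2).


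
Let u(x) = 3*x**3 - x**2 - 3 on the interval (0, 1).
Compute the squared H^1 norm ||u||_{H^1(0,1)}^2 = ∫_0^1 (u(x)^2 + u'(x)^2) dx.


||u||_{H^1}^2 = 3259/210

The H^1 norm (squared) on an interval (0, L) is
  ||u||_{H^1}^2 = ∫_0^L u(x)^2 dx + ∫_0^L u'(x)^2 dx.
Compute u'(x) = 9*x**2 - 2*x.
Then u(x)^2 = 9*x**6 - 6*x**5 + x**4 - 18*x**3 + 6*x**2 + 9 and u'(x)^2 = 81*x**4 - 36*x**3 + 4*x**2.
Integrate each monomial from 0 to 1 using ∫_0^1 c·x^n dx = c·1^(n+1)/(n+1):
  ∫_0^1 u(x)^2 dx = ∫_0^1 (9*x^6 - 6*x^5 + x^4 - 18*x^3 + 6*x^2 + 9) dx. Term by term:
    ∫_0^1 9*x^6 dx = 9/7;  ∫_0^1 -6*x^5 dx = -1;  ∫_0^1 x^4 dx = 1/5;
    ∫_0^1 -18*x^3 dx = -9/2;  ∫_0^1 6*x^2 dx = 2;  ∫_0^1 9 dx = 9.
  Sum: 9/7 − 1 + 1/5 − 9/2 + 2 + 9 = 489/70.
  ∫_0^1 u'(x)^2 dx = ∫_0^1 (81*x^4 - 36*x^3 + 4*x^2) dx. Term by term:
    ∫_0^1 81*x^4 dx = 81/5;  ∫_0^1 -36*x^3 dx = -9;  ∫_0^1 4*x^2 dx = 4/3.
  Sum: 81/5 − 9 + 4/3 = 128/15.
Adding: ||u||_{H^1}^2 = 489/70 + 128/15 = 3259/210.


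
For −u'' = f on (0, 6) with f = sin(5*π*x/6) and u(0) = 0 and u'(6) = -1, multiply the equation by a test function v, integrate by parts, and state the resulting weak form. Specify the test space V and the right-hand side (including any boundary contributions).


V = {v ∈ H^1(0, 6) : v(0) = 0} (test functions vanish at x = 0 where u is specified); weak form: ∫_0^6 u'v' dx = ∫_0^6 (sin(5*π*x/6)) v dx − v(6) for all v ∈ V.

Multiply both sides by a test function v and integrate from 0 to 6:
  ∫_0^6 −u''(x) v(x) dx = ∫_0^6 f(x) v(x) dx.
Integrate the LHS by parts once:
  ∫_0^6 −u'' v dx = −[u'(x) v(x)]_0^6 + ∫_0^6 u'(x) v'(x) dx.
Thus ∫_0^6 u'(x) v'(x) dx = ∫_0^6 f(x) v(x) dx + [u'(x) v(x)]_0^6.
Choose V so that boundary terms are either known or forced to vanish.
Mixed BC: u(0) = 0 (Dirichlet) and u'(6) = -1 (Neumann). Define V = {v ∈ H^1(0, 6) : v(0) = 0}. Then [u' v]_0^6 = u'(6)·v(6) − u'(0)·0 = − v(6).
Weak formulation: find u (satisfying any essential BC) such that ∫_0^6 u'(x) v'(x) dx = ∫_0^6 f v dx − v(6) for all v ∈ V (Dirichlet at 0 absorbed into V; Neumann datum at x = 6 contributes the boundary term).
Substituting f(x) = sin(5*π*x/6), the right-hand side is ∫_0^6 (sin(5*π*x/6)) v dx − v(6).


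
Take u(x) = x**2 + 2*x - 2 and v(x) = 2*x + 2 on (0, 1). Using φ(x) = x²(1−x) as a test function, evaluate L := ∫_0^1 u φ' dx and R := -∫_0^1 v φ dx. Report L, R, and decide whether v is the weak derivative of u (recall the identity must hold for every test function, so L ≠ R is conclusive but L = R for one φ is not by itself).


LHS = -4/15, RHS = -4/15. Yes, v = u' weakly.

u(x) = x**2 + 2*x - 2, classical derivative u'(x) = 2*x + 2.
φ(x) = x²(1−x), so φ'(x) = x*(2 - 3*x).
Note φ(0) = φ(1) = 0, so the boundary term u·φ vanishes.
LHS = ∫_0^1 u(x) φ'(x) dx = ∫_0^1 (-3*x^4 - 4*x^3 + 10*x^2 - 4*x) dx. Term by term:
  ∫_0^1 -3*x^4 dx = -3/5;  ∫_0^1 -4*x^3 dx = -1;  ∫_0^1 10*x^2 dx = 10/3;
  ∫_0^1 -4*x dx = -2.
Sum: -3/5 − 1 + 10/3 − 2 = -4/15.
So LHS = -4/15.
∫_0^1 v(x) φ(x) dx = ∫_0^1 (-2*x^4 + 2*x^2) dx. Term by term:
  ∫_0^1 -2*x^4 dx = -2/5;  ∫_0^1 2*x^2 dx = 2/3.
Sum: -2/5 + 2/3 = 4/15.
So RHS = -∫_0^1 v(x) φ(x) dx = -4/15.
LHS = RHS, so the identity holds for this test φ.
Moreover u is smooth here and v(x) = u'(x) = 2*x + 2 pointwise, so the identity holds for every test function. Hence v is the weak derivative of u.


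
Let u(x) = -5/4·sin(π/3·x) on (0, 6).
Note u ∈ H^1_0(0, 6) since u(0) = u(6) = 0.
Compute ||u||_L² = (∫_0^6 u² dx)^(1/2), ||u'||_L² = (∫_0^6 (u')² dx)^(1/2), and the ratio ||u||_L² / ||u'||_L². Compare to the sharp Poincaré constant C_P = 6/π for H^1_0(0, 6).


||u||_L² / ||u'||_L² = 3/π < C_P = 6/π.

u(x) = -5/4·sin(π/3·x), so u'(x) = -5*π*cos(π*x/3)/12.
Writing u(x) = A·sin(kπx/L) with A = -5/4 and k = 2, use ∫_0^L sin²(kπx/L) dx = L/2 and ∫_0^L cos²(kπx/L) dx = L/2.
u² = 25/16·sin²(π/3·x) and (u')² = 25*π^2/144·cos²(π/3·x), and each of sin², cos² integrates to L/2 = 3 over (0, 6).
∫_0^6 u² dx = 75/16, so ||u||_L² = 5*sqrt(3)/4.
∫_0^6 (u')² dx = 25*π^2/48, so ||u'||_L² = 5*sqrt(3)*π/12.
Ratio ||u||_L² / ||u'||_L² = 3/π.
Sharp Poincaré constant on H^1_0(0, 6) is C_P = L/π = 6/π, achieved by sin(π/6·x).
This is the k = 2 harmonic; the ratio L/(kπ) is strictly less than C_P = L/π, consistent with the sharp inequality ||u||_L² ≤ C_P ||u'||_L².


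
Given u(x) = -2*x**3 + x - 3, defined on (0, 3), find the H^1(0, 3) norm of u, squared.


||u||_{H^1}^2 = 103317/35

The H^1 norm (squared) on an interval (0, L) is
  ||u||_{H^1}^2 = ∫_0^L u(x)^2 dx + ∫_0^L u'(x)^2 dx.
Compute u'(x) = 1 - 6*x**2.
Then u(x)^2 = 4*x**6 - 4*x**4 + 12*x**3 + x**2 - 6*x + 9 and u'(x)^2 = 36*x**4 - 12*x**2 + 1.
Integrate each monomial from 0 to 3 using ∫_0^3 c·x^n dx = c·3^(n+1)/(n+1):
  ∫_0^3 u(x)^2 dx = ∫_0^3 (4*x^6 - 4*x^4 + 12*x^3 + x^2 - 6*x + 9) dx. Term by term:
    ∫_0^3 4*x^6 dx = 8748/7;  ∫_0^3 -4*x^4 dx = -972/5;  ∫_0^3 12*x^3 dx = 243;
    ∫_0^3 x^2 dx = 9;  ∫_0^3 -6*x dx = -27;  ∫_0^3 9 dx = 27.
  Sum: 8748/7 − 972/5 + 243 + 9 − 27 + 27 = 45756/35.
  ∫_0^3 u'(x)^2 dx = ∫_0^3 (36*x^4 - 12*x^2 + 1) dx. Term by term:
    ∫_0^3 36*x^4 dx = 8748/5;  ∫_0^3 -12*x^2 dx = -108;  ∫_0^3 1 dx = 3.
  Sum: 8748/5 − 108 + 3 = 8223/5.
Adding: ||u||_{H^1}^2 = 45756/35 + 8223/5 = 103317/35.


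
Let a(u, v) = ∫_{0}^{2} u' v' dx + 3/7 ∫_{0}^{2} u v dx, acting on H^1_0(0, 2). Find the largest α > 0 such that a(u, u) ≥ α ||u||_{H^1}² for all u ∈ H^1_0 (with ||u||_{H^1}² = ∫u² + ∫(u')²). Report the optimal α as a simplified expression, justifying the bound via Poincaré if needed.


α = (12/7 + π^2)/(4 + π^2)

Coercivity of a(·,·) on H^1_0(0, 2) means a(u, u) ≥ α ||u||_{H^1}² for every u ∈ H^1_0.
The interval has length L = 2, and Poincaré/coercivity depend only on L. Here a(u, u) = ∫(u')² + (3/7)·∫u².
Here 0 < c = 3/7 < 1. The condition a(u,u) ≥ α||u||_{H^1}² reads (1−α)∫(u')² ≥ (α−c)∫u². Any admissible α is ≤ 1 (rapidly oscillating u have ∫u²/∫(u')² → 0), and α = 1 would force 0 ≥ (1−c)∫u², impossible since c < 1; so 1−α > 0. By the sharp Poincaré inequality on H^1_0 of an interval of length L, ∫(u')² ≥ (π/L)²∫u² with equality for the first sine mode sin(π(x−x₀)/L) (x₀ the left endpoint), so the inequality holds for all u iff (1−α)(π/L)² ≥ α − c, i.e. α ≤ ((π/L)² + c)/((π/L)² + 1) = (1 + c(L/π)²)/(1 + (L/π)²). With (π/L)² = π^2/4 and c = 3/7, the largest admissible constant is α = ((π/L)² + c)/((π/L)² + 1).
Simplifying, α = (12/7 + π^2)/(4 + π^2).


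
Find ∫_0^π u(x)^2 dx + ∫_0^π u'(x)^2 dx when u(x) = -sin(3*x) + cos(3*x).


||u||_{H^1(0,π)}^2 = 10*π

u'(x) = -3*sin(3*x) - 3*cos(3*x).
Expand u² and (u')² and integrate term by term on (0, π), using: for integers n ≥ 1, ∫_0^π sin²(nx) dx = ∫_0^π cos²(nx) dx = π/2; for n ≠ n', ∫_0^π sin(nx)sin(n'x) dx = ∫_0^π cos(nx)cos(n'x) dx = 0; and by product-to-sum, ∫_0^π sin(nx)cos(n'x) dx = ½∫_0^π [sin((n+n')x) + sin((n−n')x)] dx, which is 0 when n+n' is even and 2n/(n²−n'²) when n+n' is odd (it need not vanish on (0, π)).
  u² squared terms: (-1)²·∫sin(3x)² dx = 1·π/2 = π/2;  (1)²·∫cos(3x)² dx = 1·π/2 = π/2.
  u² cross terms: 2·(-1)·(1)·∫sin(3x)·cos(3x) dx = -2·(0) = 0.
  So ∫_0^π u² dx = π/2 + π/2 + 0 = π.
  (u')² squared terms: (-3)²·∫cos(3x)² dx = 9·π/2 = 9*π/2;  (-3)²·∫sin(3x)² dx = 9·π/2 = 9*π/2.
  (u')² cross terms: 2·(-3)·(-3)·∫cos(3x)·sin(3x) dx = 18·(0) = 0.
  So ∫_0^π (u')² dx = 9*π/2 + 9*π/2 + 0 = 9*π.
||u||_{H^1}^2 = (π) + (9*π) = 10*π.


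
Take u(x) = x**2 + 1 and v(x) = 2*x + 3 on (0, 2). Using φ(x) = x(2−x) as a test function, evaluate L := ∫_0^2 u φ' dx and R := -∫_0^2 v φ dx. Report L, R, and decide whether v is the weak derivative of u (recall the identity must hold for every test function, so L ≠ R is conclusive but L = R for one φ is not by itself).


LHS = -8/3, RHS = -20/3. No, v is not the weak derivative of u.

u(x) = x**2 + 1, classical derivative u'(x) = 2*x.
φ(x) = x(2−x), so φ'(x) = 2 - 2*x.
Note φ(0) = φ(2) = 0, so the boundary term u·φ vanishes.
LHS = ∫_0^2 u(x) φ'(x) dx = ∫_0^2 (-2*x^3 + 2*x^2 - 2*x + 2) dx. Term by term:
  ∫_0^2 -2*x^3 dx = -8;  ∫_0^2 2*x^2 dx = 16/3;  ∫_0^2 -2*x dx = -4;
  ∫_0^2 2 dx = 4.
Sum: -8 + 16/3 − 4 + 4 = -8/3.
So LHS = -8/3.
∫_0^2 v(x) φ(x) dx = ∫_0^2 (-2*x^3 + x^2 + 6*x) dx. Term by term:
  ∫_0^2 -2*x^3 dx = -8;  ∫_0^2 x^2 dx = 8/3;  ∫_0^2 6*x dx = 12.
Sum: -8 + 8/3 + 12 = 20/3.
So RHS = -∫_0^2 v(x) φ(x) dx = -20/3.
LHS − RHS = 4 ≠ 0, so the identity fails.
(For a valid weak derivative the identity must hold for EVERY test function, in particular this one. The failure shows v is NOT the weak derivative of u.)
Correct weak derivative would be u'(x) = 2*x.


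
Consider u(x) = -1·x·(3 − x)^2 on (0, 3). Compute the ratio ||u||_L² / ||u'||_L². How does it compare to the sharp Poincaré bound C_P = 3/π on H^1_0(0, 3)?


||u||_L² / ||u'||_L² = 3*sqrt(14)/14 < C_P = 3/π.

u(x) = -1·x·(3 − x)^2, so u'(x) = 3*(1 - x)*(x - 3).
u(x) = -1·x·(3 − x)^2 vanishes at x = 0 and x = 3, so u ∈ H^1_0(0, 3). Differentiate via the product rule and integrate the resulting polynomials term by term.
  ∫_0^3 u² dx = ∫_0^3 (x^6 - 12*x^5 + 54*x^4 - 108*x^3 + 81*x^2) dx. Term by term:
    ∫_0^3 x^6 dx = 2187/7;  ∫_0^3 -12*x^5 dx = -1458;  ∫_0^3 54*x^4 dx = 13122/5;
    ∫_0^3 -108*x^3 dx = -2187;  ∫_0^3 81*x^2 dx = 729.
  Sum: 2187/7 − 1458 + 13122/5 − 2187 + 729 = 729/35.
  ∫_0^3 (u')² dx = ∫_0^3 (9*x^4 - 72*x^3 + 198*x^2 - 216*x + 81) dx. Term by term:
    ∫_0^3 9*x^4 dx = 2187/5;  ∫_0^3 -72*x^3 dx = -1458;  ∫_0^3 198*x^2 dx = 1782;
    ∫_0^3 -216*x dx = -972;  ∫_0^3 81 dx = 243.
  Sum: 2187/5 − 1458 + 1782 − 972 + 243 = 162/5.
∫_0^3 u² dx = 729/35, so ||u||_L² = 27*sqrt(35)/35.
∫_0^3 (u')² dx = 162/5, so ||u'||_L² = 9*sqrt(10)/5.
Ratio ||u||_L² / ||u'||_L² = 3*sqrt(14)/14.
Sharp Poincaré constant on H^1_0(0, 3) is C_P = L/π = 3/π, achieved by sin(π/3·x).
A polynomial bump cannot attain the sharp Poincaré constant (only the first sine eigenfunction does), so the ratio is strictly less than C_P, consistent with ||u||_L² ≤ C_P ||u'||_L².


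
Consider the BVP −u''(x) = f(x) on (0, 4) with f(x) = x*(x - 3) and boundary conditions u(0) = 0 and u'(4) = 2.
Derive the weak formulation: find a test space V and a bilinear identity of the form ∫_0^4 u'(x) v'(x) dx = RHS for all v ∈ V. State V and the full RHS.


V = {v ∈ H^1(0, 4) : v(0) = 0} (test functions vanish at x = 0 where u is specified); weak form: ∫_0^4 u'v' dx = ∫_0^4 (x*(x - 3)) v dx + 2·v(4) for all v ∈ V.

Multiply both sides by a test function v and integrate from 0 to 4:
  ∫_0^4 −u''(x) v(x) dx = ∫_0^4 f(x) v(x) dx.
Integrate the LHS by parts once:
  ∫_0^4 −u'' v dx = −[u'(x) v(x)]_0^4 + ∫_0^4 u'(x) v'(x) dx.
Thus ∫_0^4 u'(x) v'(x) dx = ∫_0^4 f(x) v(x) dx + [u'(x) v(x)]_0^4.
Choose V so that boundary terms are either known or forced to vanish.
Mixed BC: u(0) = 0 (Dirichlet) and u'(4) = 2 (Neumann). Define V = {v ∈ H^1(0, 4) : v(0) = 0}. Then [u' v]_0^4 = u'(4)·v(4) − u'(0)·0 = 2·v(4).
Weak formulation: find u (satisfying any essential BC) such that ∫_0^4 u'(x) v'(x) dx = ∫_0^4 f v dx + 2·v(4) for all v ∈ V (Dirichlet at 0 absorbed into V; Neumann datum at x = 4 contributes the boundary term).
Substituting f(x) = x*(x - 3), the right-hand side is ∫_0^4 (x*(x - 3)) v dx + 2·v(4).


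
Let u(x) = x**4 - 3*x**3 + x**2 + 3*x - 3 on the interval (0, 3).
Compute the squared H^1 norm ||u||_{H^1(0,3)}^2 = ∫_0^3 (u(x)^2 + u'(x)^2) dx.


||u||_{H^1}^2 = 55611/140

The H^1 norm (squared) on an interval (0, L) is
  ||u||_{H^1}^2 = ∫_0^L u(x)^2 dx + ∫_0^L u'(x)^2 dx.
Compute u'(x) = 4*x**3 - 9*x**2 + 2*x + 3.
Then u(x)^2 = x**8 - 6*x**7 + 11*x**6 - 23*x**4 + 24*x**3 + 3*x**2 - 18*x + 9 and u'(x)^2 = 16*x**6 - 72*x**5 + 97*x**4 - 12*x**3 - 50*x**2 + 12*x + 9.
Integrate each monomial from 0 to 3 using ∫_0^3 c·x^n dx = c·3^(n+1)/(n+1):
  ∫_0^3 u(x)^2 dx = ∫_0^3 (x^8 - 6*x^7 + 11*x^6 - 23*x^4 + 24*x^3 + 3*x^2 - 18*x + 9) dx. Term by term:
    ∫_0^3 x^8 dx = 2187;  ∫_0^3 -6*x^7 dx = -19683/4;  ∫_0^3 11*x^6 dx = 24057/7;
    ∫_0^3 -23*x^4 dx = -5589/5;  ∫_0^3 24*x^3 dx = 486;  ∫_0^3 3*x^2 dx = 27;
    ∫_0^3 -18*x dx = -81;  ∫_0^3 9 dx = 27.
  Sum: 2187 − 19683/4 + 24057/7 − 5589/5 + 486 + 27 − 81 + 27 = 6183/140.
  ∫_0^3 u'(x)^2 dx = ∫_0^3 (16*x^6 - 72*x^5 + 97*x^4 - 12*x^3 - 50*x^2 + 12*x + 9) dx. Term by term:
    ∫_0^3 16*x^6 dx = 34992/7;  ∫_0^3 -72*x^5 dx = -8748;  ∫_0^3 97*x^4 dx = 23571/5;
    ∫_0^3 -12*x^3 dx = -243;  ∫_0^3 -50*x^2 dx = -450;  ∫_0^3 12*x dx = 54;
    ∫_0^3 9 dx = 27.
  Sum: 34992/7 − 8748 + 23571/5 − 243 − 450 + 54 + 27 = 12357/35.
Adding: ||u||_{H^1}^2 = 6183/140 + 12357/35 = 55611/140.


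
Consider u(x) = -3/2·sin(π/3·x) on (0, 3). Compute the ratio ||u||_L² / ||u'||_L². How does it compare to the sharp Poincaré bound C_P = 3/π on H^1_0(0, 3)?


||u||_L² / ||u'||_L² = 3/π = C_P.

u(x) = -3/2·sin(π/3·x), so u'(x) = -π*cos(π*x/3)/2.
Writing u(x) = A·sin(kπx/L) with A = -3/2 and k = 1, use ∫_0^L sin²(kπx/L) dx = L/2 and ∫_0^L cos²(kπx/L) dx = L/2.
u² = 9/4·sin²(π/3·x) and (u')² = π^2/4·cos²(π/3·x), and each of sin², cos² integrates to L/2 = 3/2 over (0, 3).
∫_0^3 u² dx = 27/8, so ||u||_L² = 3*sqrt(6)/4.
∫_0^3 (u')² dx = 3*π^2/8, so ||u'||_L² = sqrt(6)*π/4.
Ratio ||u||_L² / ||u'||_L² = 3/π.
Sharp Poincaré constant on H^1_0(0, 3) is C_P = L/π = 3/π, achieved by sin(π/3·x).
This is the k = 1 eigenfunction (up to amplitude), so the ratio equals the sharp Poincaré constant exactly.


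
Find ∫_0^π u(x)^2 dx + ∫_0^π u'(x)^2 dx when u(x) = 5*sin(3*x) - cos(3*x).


||u||_{H^1(0,π)}^2 = 130*π

u'(x) = 3*sin(3*x) + 15*cos(3*x).
Expand u² and (u')² and integrate term by term on (0, π), using: for integers n ≥ 1, ∫_0^π sin²(nx) dx = ∫_0^π cos²(nx) dx = π/2; for n ≠ n', ∫_0^π sin(nx)sin(n'x) dx = ∫_0^π cos(nx)cos(n'x) dx = 0; and by product-to-sum, ∫_0^π sin(nx)cos(n'x) dx = ½∫_0^π [sin((n+n')x) + sin((n−n')x)] dx, which is 0 when n+n' is even and 2n/(n²−n'²) when n+n' is odd (it need not vanish on (0, π)).
  u² squared terms: (-1)²·∫cos(3x)² dx = 1·π/2 = π/2;  (5)²·∫sin(3x)² dx = 25·π/2 = 25*π/2.
  u² cross terms: 2·(-1)·(5)·∫cos(3x)·sin(3x) dx = -10·(0) = 0.
  So ∫_0^π u² dx = π/2 + 25*π/2 + 0 = 13*π.
  (u')² squared terms: (3)²·∫sin(3x)² dx = 9·π/2 = 9*π/2;  (15)²·∫cos(3x)² dx = 225·π/2 = 225*π/2.
  (u')² cross terms: 2·(3)·(15)·∫sin(3x)·cos(3x) dx = 90·(0) = 0.
  So ∫_0^π (u')² dx = 9*π/2 + 225*π/2 + 0 = 117*π.
||u||_{H^1}^2 = (13*π) + (117*π) = 130*π.


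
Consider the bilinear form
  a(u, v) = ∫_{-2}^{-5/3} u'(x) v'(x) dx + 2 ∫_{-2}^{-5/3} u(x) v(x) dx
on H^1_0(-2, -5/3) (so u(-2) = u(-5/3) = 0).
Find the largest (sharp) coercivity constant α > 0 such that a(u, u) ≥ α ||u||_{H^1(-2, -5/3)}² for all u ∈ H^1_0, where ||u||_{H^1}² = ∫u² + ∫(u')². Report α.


α = 1

Coercivity of a(·,·) on H^1_0(-2, -5/3) means a(u, u) ≥ α ||u||_{H^1}² for every u ∈ H^1_0.
The interval has length L = 1/3, and Poincaré/coercivity depend only on L. Here a(u, u) = ∫(u')² + (2)·∫u².
Here c = 2 ≥ 1, so a(u,u) = ∫(u')² + c∫u² ≥ ∫(u')² + ∫u² = ||u||_{H^1}², i.e. α = 1 works. No larger α is possible: a(u,u) ≥ α||u||_{H^1}² means (1−α)∫(u')² ≥ (α−c)∫u², and for the modes u_n = sin(nπ(x−x₀)/L) (x₀ the left endpoint) one has ∫u_n²/∫(u_n')² = (L/(nπ))² → 0, so a(u_n,u_n)/||u_n||_{H^1}² → 1. Hence the optimal constant is α = 1.
Therefore α = 1.


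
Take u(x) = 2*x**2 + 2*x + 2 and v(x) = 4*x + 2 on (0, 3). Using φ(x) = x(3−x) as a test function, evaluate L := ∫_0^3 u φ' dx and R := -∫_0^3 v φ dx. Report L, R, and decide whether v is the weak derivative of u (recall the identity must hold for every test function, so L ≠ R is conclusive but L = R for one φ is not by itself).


LHS = -36, RHS = -36. Yes, v = u' weakly.

u(x) = 2*x**2 + 2*x + 2, classical derivative u'(x) = 4*x + 2.
φ(x) = x(3−x), so φ'(x) = 3 - 2*x.
Note φ(0) = φ(3) = 0, so the boundary term u·φ vanishes.
LHS = ∫_0^3 u(x) φ'(x) dx = ∫_0^3 (-4*x^3 + 2*x^2 + 2*x + 6) dx. Term by term:
  ∫_0^3 -4*x^3 dx = -81;  ∫_0^3 2*x^2 dx = 18;  ∫_0^3 2*x dx = 9;
  ∫_0^3 6 dx = 18.
Sum: -81 + 18 + 9 + 18 = -36.
So LHS = -36.
∫_0^3 v(x) φ(x) dx = ∫_0^3 (-4*x^3 + 10*x^2 + 6*x) dx. Term by term:
  ∫_0^3 -4*x^3 dx = -81;  ∫_0^3 10*x^2 dx = 90;  ∫_0^3 6*x dx = 27.
Sum: -81 + 90 + 27 = 36.
So RHS = -∫_0^3 v(x) φ(x) dx = -36.
LHS = RHS, so the identity holds for this test φ.
Moreover u is smooth here and v(x) = u'(x) = 4*x + 2 pointwise, so the identity holds for every test function. Hence v is the weak derivative of u.


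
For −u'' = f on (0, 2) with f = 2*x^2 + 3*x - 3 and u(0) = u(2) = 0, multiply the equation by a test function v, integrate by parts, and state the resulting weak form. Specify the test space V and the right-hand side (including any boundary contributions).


V = H^1_0(0, 2) (so v(0) = v(2) = 0); weak form: ∫_0^2 u'v' dx = ∫_0^2 (2*x^2 + 3*x - 3) v dx for all v ∈ V.

Multiply both sides by a test function v and integrate from 0 to 2:
  ∫_0^2 −u''(x) v(x) dx = ∫_0^2 f(x) v(x) dx.
Integrate the LHS by parts once:
  ∫_0^2 −u'' v dx = −[u'(x) v(x)]_0^2 + ∫_0^2 u'(x) v'(x) dx.
Thus ∫_0^2 u'(x) v'(x) dx = ∫_0^2 f(x) v(x) dx + [u'(x) v(x)]_0^2.
Choose V so that boundary terms are either known or forced to vanish.
u is Dirichlet: u(0) = u(2) = 0. Let V = H^1_0(0, 2); then v(0) = v(2) = 0, and [u' v]_0^2 = 0.
Weak formulation: find u (satisfying any essential BC) such that ∫_0^2 u'(x) v'(x) dx = ∫_0^2 f v dx for all v ∈ V.
Substituting f(x) = 2*x^2 + 3*x - 3, the right-hand side is ∫_0^2 (2*x^2 + 3*x - 3) v dx.


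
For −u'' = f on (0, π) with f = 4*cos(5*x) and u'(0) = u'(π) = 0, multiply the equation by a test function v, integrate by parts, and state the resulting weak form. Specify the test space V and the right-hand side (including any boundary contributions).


V = H^1(0, π) (no boundary constraint on v; u is determined up to an additive constant); weak form: ∫_0^π u'v' dx = ∫_0^π (4*cos(5*x)) v dx for all v ∈ V.

Multiply both sides by a test function v and integrate from 0 to π:
  ∫_0^π −u''(x) v(x) dx = ∫_0^π f(x) v(x) dx.
Integrate the LHS by parts once:
  ∫_0^π −u'' v dx = −[u'(x) v(x)]_0^π + ∫_0^π u'(x) v'(x) dx.
Thus ∫_0^π u'(x) v'(x) dx = ∫_0^π f(x) v(x) dx + [u'(x) v(x)]_0^π.
Choose V so that boundary terms are either known or forced to vanish.
u has homogeneous Neumann: u'(0) = u'(π) = 0. So [u' v]_0^π = 0·v(π) − 0·v(0) = 0 for any v; take V = H^1(0, π).
Weak formulation: find u (satisfying any essential BC) such that ∫_0^π u'(x) v'(x) dx = ∫_0^π f v dx for all v ∈ V (homogeneous Neumann, so boundary terms vanish).
Substituting f(x) = 4*cos(5*x), the right-hand side is ∫_0^π (4*cos(5*x)) v dx.
Compatibility check (pure Neumann): taking v ≡ 1 ∈ V gives 0 = ∫_0^π f dx + (0) − (0), i.e. ∫_0^π f dx must equal u'(0) − u'(π) = 0. Indeed ∫_0^π (4*cos(5*x)) dx = 0, so the data are compatible. The solution is then unique only up to an additive constant (fix it e.g. by requiring ∫_0^π u dx = 0).


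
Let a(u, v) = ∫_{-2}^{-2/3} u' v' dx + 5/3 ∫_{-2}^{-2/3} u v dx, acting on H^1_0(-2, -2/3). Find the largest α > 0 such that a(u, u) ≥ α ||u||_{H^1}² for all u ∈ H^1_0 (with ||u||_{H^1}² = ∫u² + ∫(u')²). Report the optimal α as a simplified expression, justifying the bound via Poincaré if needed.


α = 1

Coercivity of a(·,·) on H^1_0(-2, -2/3) means a(u, u) ≥ α ||u||_{H^1}² for every u ∈ H^1_0.
The interval has length L = 4/3, and Poincaré/coercivity depend only on L. Here a(u, u) = ∫(u')² + (5/3)·∫u².
Here c = 5/3 ≥ 1, so a(u,u) = ∫(u')² + c∫u² ≥ ∫(u')² + ∫u² = ||u||_{H^1}², i.e. α = 1 works. No larger α is possible: a(u,u) ≥ α||u||_{H^1}² means (1−α)∫(u')² ≥ (α−c)∫u², and for the modes u_n = sin(nπ(x−x₀)/L) (x₀ the left endpoint) one has ∫u_n²/∫(u_n')² = (L/(nπ))² → 0, so a(u_n,u_n)/||u_n||_{H^1}² → 1. Hence the optimal constant is α = 1.
Therefore α = 1.


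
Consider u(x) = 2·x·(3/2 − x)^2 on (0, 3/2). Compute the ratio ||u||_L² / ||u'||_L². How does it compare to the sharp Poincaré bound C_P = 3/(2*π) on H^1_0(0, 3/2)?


||u||_L² / ||u'||_L² = 3*sqrt(14)/28 < C_P = 3/(2*π).

u(x) = 2·x·(3/2 − x)^2, so u'(x) = 3*(x - 3/2)*(2*x - 1).
u(x) = 2·x·(3/2 − x)^2 vanishes at x = 0 and x = 3/2, so u ∈ H^1_0(0, 3/2). Differentiate via the product rule and integrate the resulting polynomials term by term.
  ∫_0^3/2 u² dx = ∫_0^3/2 (4*x^6 - 24*x^5 + 54*x^4 - 54*x^3 + 81*x^2/4) dx. Term by term:
    ∫_0^3/2 4*x^6 dx = 2187/224;  ∫_0^3/2 -24*x^5 dx = -729/16;  ∫_0^3/2 54*x^4 dx = 6561/80;
    ∫_0^3/2 -54*x^3 dx = -2187/32;  ∫_0^3/2 81*x^2/4 dx = 729/32.
  Sum: 2187/224 − 729/16 + 6561/80 − 2187/32 + 729/32 = 729/1120.
  ∫_0^3/2 (u')² dx = ∫_0^3/2 (36*x^4 - 144*x^3 + 198*x^2 - 108*x + 81/4) dx. Term by term:
    ∫_0^3/2 36*x^4 dx = 2187/40;  ∫_0^3/2 -144*x^3 dx = -729/4;  ∫_0^3/2 198*x^2 dx = 891/4;
    ∫_0^3/2 -108*x dx = -243/2;  ∫_0^3/2 81/4 dx = 243/8.
  Sum: 2187/40 − 729/4 + 891/4 − 243/2 + 243/8 = 81/20.
∫_0^3/2 u² dx = 729/1120, so ||u||_L² = 27*sqrt(70)/280.
∫_0^3/2 (u')² dx = 81/20, so ||u'||_L² = 9*sqrt(5)/10.
Ratio ||u||_L² / ||u'||_L² = 3*sqrt(14)/28.
Sharp Poincaré constant on H^1_0(0, 3/2) is C_P = L/π = 3/(2*π), achieved by sin(2*π/3·x).
A polynomial bump cannot attain the sharp Poincaré constant (only the first sine eigenfunction does), so the ratio is strictly less than C_P, consistent with ||u||_L² ≤ C_P ||u'||_L².
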